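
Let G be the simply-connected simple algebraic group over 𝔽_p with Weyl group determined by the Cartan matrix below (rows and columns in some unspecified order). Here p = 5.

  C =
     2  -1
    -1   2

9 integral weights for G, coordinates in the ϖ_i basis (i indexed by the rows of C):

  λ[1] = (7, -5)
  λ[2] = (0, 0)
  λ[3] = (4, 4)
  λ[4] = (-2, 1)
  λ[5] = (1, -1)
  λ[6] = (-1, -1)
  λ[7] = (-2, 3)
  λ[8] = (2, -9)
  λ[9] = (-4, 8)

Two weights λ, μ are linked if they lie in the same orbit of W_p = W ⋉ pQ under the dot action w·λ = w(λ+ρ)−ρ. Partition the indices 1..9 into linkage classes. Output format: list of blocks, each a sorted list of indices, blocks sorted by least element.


A_2 Cartan matrix, 2 simple roots permuted; ρ=(1,1).

Alcove-folded reps (p=5, 9 weights, presented ϖ-order):

  [1] (1, 1);  [2] (1, 1);  [3] (0, 0);  [4] (1, 1);  [5] (2, 0);  [6] (0, 0);  [7] (1, 3);  [8] (2, 0);  [9] (1, 1)

4 distinct reps among the 9 weights ⇒ 4 W_5-linkage classes:

[[1, 2, 4, 9], [3, 6], [5, 8], [7]]


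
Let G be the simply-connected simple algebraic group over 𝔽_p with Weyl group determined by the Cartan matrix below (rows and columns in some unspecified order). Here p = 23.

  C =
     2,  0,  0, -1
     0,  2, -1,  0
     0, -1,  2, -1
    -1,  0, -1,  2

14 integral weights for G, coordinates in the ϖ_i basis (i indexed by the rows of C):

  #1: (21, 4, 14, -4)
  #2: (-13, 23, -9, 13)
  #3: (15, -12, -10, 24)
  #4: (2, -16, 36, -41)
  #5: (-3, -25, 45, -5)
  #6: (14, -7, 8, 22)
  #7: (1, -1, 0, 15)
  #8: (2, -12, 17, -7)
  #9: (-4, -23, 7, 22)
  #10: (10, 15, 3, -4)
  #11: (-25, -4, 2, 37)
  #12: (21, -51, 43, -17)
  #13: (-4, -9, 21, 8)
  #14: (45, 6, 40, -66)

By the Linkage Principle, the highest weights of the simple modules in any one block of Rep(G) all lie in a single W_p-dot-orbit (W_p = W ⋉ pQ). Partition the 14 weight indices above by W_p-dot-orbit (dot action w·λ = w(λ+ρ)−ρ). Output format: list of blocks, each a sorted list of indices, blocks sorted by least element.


Root system A_4: the 4×4 matrix C matches after relabeling.

Alcove-folded reps (p=23, 14 weights, presented ϖ-order):

    1: (3, 11, 1, 3)
    2: (1, 9, 2, 5)
    3: (2, 9, 2, 3)
    4: (5, 0, 14, 1)
    5: (2, 0, 1, 16)
    6: (5, 0, 14, 1)
    7: (2, 0, 1, 16)
    8: (3, 11, 1, 3)
    9: (5, 0, 14, 1)
    10: (3, 11, 1, 3)
    11: (5, 0, 14, 1)
    12: (2, 0, 1, 16)
    13: (5, 0, 14, 1)
    14: (2, 0, 1, 16)

Grouping the 14 weights by Ā_23-representative: 5 linkage classes.

[[1, 8, 10], [2], [3], [4, 6, 9, 11, 13], [5, 7, 12, 14]]


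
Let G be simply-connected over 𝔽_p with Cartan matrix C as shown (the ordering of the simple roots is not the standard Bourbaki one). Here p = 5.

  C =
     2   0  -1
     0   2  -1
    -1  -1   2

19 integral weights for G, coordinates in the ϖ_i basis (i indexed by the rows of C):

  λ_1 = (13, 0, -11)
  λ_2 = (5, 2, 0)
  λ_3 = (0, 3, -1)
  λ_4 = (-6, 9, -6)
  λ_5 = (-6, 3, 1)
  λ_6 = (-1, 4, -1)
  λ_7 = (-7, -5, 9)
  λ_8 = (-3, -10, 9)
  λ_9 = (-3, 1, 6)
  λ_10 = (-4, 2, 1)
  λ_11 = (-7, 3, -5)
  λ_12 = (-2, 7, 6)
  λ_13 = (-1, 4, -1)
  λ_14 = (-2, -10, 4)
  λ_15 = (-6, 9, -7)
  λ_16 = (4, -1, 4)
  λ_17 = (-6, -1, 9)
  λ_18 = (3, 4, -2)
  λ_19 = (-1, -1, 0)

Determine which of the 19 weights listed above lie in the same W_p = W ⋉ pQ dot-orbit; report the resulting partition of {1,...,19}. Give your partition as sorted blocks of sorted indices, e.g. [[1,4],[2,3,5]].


C ↔ A_3 under row/col permutation; |W(A_3)| = 24.

λ_j+ρ reflected into Ā_5 (⟨·,θ^∨⟩≤5); 3-tuples as given:

  [1] (1, 4, 0) · [2] (0, 1, 1) · [3] (1, 4, 0) · [4] (0, 5, 0) · [5] (1, 0, 3) · [6] (0, 5, 0) · [7] (0, 0, 1) · [8] (1, 0, 3) · [9] (2, 2, 1) · [10] (2, 2, 1) · [11] (0, 0, 1) · [12] (0, 1, 1) · [13] (0, 5, 0) · [14] (0, 0, 1) · [15] (1, 4, 0) · [16] (0, 5, 0) · [17] (0, 5, 0) · [18] (0, 1, 1) · [19] (0, 0, 1)

The 19 indices split into 6 linkage classes (same alcove rep ⇔ same W_5-dot-orbit):

[[1, 3, 15], [2, 12, 18], [4, 6, 13, 16, 17], [5, 8], [7, 11, 14, 19], [9, 10]]


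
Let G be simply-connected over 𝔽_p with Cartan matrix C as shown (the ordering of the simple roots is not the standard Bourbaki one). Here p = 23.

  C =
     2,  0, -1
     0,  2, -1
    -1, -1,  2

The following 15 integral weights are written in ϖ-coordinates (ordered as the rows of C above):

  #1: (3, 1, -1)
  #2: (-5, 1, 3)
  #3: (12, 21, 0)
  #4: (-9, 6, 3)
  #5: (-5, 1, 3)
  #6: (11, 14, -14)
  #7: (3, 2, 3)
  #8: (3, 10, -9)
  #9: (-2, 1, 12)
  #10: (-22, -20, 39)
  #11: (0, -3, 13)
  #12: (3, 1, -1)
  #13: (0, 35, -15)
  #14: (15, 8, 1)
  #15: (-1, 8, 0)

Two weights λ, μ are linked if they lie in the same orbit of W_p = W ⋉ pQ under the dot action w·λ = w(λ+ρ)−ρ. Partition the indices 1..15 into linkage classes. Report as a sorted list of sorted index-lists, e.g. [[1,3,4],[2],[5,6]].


A_3 Cartan matrix, 3 simple roots permuted; ρ=(1,1,1).

Alcove-folded reps (p=23, 15 weights, presented ϖ-order):

    λ_1+ρ ↦ (4, 2, 0)
    λ_2+ρ ↦ (4, 2, 0)
    λ_3+ρ ↦ (0, 9, 1)
    λ_4+ρ ↦ (4, 3, 4)
    λ_5+ρ ↦ (4, 2, 0)
    λ_6+ρ ↦ (1, 2, 12)
    λ_7+ρ ↦ (4, 3, 4)
    λ_8+ρ ↦ (4, 3, 4)
    λ_9+ρ ↦ (1, 2, 12)
    λ_10+ρ ↦ (4, 2, 0)
    λ_11+ρ ↦ (1, 2, 12)
    λ_12+ρ ↦ (4, 2, 0)
    λ_13+ρ ↦ (0, 9, 1)
    λ_14+ρ ↦ (12, 5, 2)
    λ_15+ρ ↦ (0, 9, 1)

Partition of {1..15} into 5 W_23-dot-orbits:

[[1, 2, 5, 10, 12], [3, 13, 15], [4, 7, 8], [6, 9, 11], [14]]


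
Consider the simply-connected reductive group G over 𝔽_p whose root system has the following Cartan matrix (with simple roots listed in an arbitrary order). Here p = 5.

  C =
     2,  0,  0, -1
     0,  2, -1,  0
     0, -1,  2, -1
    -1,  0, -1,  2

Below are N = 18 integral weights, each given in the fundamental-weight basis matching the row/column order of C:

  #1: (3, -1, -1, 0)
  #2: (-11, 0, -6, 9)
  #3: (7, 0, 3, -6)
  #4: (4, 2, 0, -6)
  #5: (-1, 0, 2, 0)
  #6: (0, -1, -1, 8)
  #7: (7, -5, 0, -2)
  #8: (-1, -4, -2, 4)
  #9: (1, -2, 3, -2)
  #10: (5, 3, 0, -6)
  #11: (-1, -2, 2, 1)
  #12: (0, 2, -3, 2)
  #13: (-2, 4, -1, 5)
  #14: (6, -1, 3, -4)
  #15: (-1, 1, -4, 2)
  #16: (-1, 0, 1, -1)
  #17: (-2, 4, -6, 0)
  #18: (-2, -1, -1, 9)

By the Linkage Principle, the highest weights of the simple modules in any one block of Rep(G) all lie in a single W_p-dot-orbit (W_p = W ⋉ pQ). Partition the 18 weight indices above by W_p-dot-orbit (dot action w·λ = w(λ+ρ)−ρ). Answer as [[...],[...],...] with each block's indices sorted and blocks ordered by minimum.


Root system A_4: the 4×4 matrix C matches after relabeling.

Alcove-folded reps (p=5, 18 weights, presented ϖ-order):

  λ_1+ρ ↦ (4, 0, 0, 1)
  λ_2+ρ ↦ (0, 4, 1, 0)
  λ_3+ρ ↦ (0, 1, 2, 2)
  λ_4+ρ ↦ (0, 1, 3, 1)
  λ_5+ρ ↦ (0, 1, 3, 1)
  λ_6+ρ ↦ (0, 4, 1, 0)
  λ_7+ρ ↦ (1, 1, 2, 1)
  λ_8+ρ ↦ (0, 1, 3, 1)
  λ_9+ρ ↦ (1, 1, 2, 1)
  λ_10+ρ ↦ (0, 1, 3, 1)
  λ_11+ρ ↦ (0, 1, 2, 2)
  λ_12+ρ ↦ (1, 1, 2, 1)
  λ_13+ρ ↦ (4, 0, 0, 1)
  λ_14+ρ ↦ (1, 1, 2, 1)
  λ_15+ρ ↦ (0, 1, 2, 0)
  λ_16+ρ ↦ (0, 1, 2, 0)
  λ_17+ρ ↦ (4, 0, 0, 1)
  λ_18+ρ ↦ (0, 4, 1, 0)

Linkage partition of the 18 weights (6 classes, p=5):

[[1, 13, 17], [2, 6, 18], [3, 11], [4, 5, 8, 10], [7, 9, 12, 14], [15, 16]]


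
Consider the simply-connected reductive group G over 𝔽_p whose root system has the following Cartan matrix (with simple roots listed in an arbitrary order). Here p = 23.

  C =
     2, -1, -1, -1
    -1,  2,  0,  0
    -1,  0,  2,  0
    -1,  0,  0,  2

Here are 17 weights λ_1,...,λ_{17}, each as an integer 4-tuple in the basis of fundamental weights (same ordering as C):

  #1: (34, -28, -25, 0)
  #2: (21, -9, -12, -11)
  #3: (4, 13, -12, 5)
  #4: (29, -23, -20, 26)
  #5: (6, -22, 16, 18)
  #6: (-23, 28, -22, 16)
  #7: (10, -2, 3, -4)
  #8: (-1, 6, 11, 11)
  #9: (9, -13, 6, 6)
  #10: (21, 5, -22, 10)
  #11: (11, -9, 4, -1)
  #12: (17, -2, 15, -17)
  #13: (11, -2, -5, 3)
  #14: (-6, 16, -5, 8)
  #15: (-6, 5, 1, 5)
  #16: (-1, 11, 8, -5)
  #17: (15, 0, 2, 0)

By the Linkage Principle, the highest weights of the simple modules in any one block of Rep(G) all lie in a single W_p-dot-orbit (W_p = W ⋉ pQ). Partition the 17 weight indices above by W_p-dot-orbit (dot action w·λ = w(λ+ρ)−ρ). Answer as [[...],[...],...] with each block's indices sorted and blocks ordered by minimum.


Root system D_4: the 4×4 matrix C matches after relabeling.

Folding the 17 weights λ_j+ρ into Ā_23 (reps in the given 4-coord order):

  λ_1+ρ ↦ (7, 1, 4, 3);  λ_2+ρ ↦ (7, 1, 4, 3);  λ_3+ρ ↦ (4, 8, 5, 0);  λ_4+ρ ↦ (7, 1, 4, 4);  λ_5+ρ ↦ (2, 1, 3, 1);  λ_6+ρ ↦ (2, 1, 3, 1);  λ_7+ρ ↦ (7, 1, 4, 3);  λ_8+ρ ↦ (7, 1, 4, 4);  λ_9+ρ ↦ (1, 10, 5, 5);  λ_10+ρ ↦ (1, 10, 5, 5);  λ_11+ρ ↦ (4, 8, 5, 0);  λ_12+ρ ↦ (1, 10, 5, 5);  λ_13+ρ ↦ (7, 1, 4, 4);  λ_14+ρ ↦ (4, 8, 5, 0);  λ_15+ρ ↦ (2, 1, 3, 1);  λ_16+ρ ↦ (4, 8, 5, 0);  λ_17+ρ ↦ (2, 1, 3, 1)

Grouping the 17 weights by Ā_23-representative: 5 linkage classes.

[[1, 2, 7], [3, 11, 14, 16], [4, 8, 13], [5, 6, 15, 17], [9, 10, 12]]


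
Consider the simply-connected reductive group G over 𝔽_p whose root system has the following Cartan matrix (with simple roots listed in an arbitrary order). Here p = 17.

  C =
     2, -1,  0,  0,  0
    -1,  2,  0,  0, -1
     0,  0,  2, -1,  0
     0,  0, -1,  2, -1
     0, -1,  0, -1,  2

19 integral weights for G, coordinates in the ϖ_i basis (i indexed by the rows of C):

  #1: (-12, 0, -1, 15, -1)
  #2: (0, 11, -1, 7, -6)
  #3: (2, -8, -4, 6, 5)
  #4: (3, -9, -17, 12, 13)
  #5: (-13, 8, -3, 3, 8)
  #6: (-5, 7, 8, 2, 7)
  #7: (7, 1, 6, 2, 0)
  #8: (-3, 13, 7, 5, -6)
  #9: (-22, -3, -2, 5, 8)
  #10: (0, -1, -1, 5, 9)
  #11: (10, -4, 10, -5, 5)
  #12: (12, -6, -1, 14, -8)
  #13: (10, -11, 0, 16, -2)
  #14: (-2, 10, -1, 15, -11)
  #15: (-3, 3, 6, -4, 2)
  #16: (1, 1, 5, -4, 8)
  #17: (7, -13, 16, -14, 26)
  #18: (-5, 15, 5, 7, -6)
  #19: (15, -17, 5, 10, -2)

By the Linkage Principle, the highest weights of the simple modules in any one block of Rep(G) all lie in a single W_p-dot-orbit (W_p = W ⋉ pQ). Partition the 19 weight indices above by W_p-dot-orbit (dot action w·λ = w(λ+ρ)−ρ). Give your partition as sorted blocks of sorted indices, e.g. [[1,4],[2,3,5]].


Cartan matrix: type A_5 (|W|=720); un-permuting the 5 rows.

Ā_17 reps of the 19 weights (A_5, coords as presented):

  λ_1 → (1, 0, 0, 6, 10);  λ_2 → (1, 7, 0, 3, 5);  λ_3 → (4, 2, 3, 3, 1);  λ_4 → (4, 2, 3, 3, 1);  λ_5 → (4, 3, 2, 1, 5);  λ_6 → (4, 3, 2, 1, 5);  λ_7 → (4, 2, 3, 3, 1);  λ_8 → (4, 3, 2, 1, 5);  λ_9 → (4, 3, 2, 1, 5);  λ_10 → (1, 0, 0, 6, 10);  λ_11 → (4, 2, 3, 3, 1);  λ_12 → (1, 7, 0, 3, 5);  λ_13 → (1, 0, 0, 6, 10);  λ_14 → (1, 0, 0, 6, 10);  λ_15 → (2, 2, 4, 3, 0);  λ_16 → (2, 2, 3, 3, 6);  λ_17 → (2, 2, 4, 3, 0);  λ_18 → (4, 3, 2, 1, 5);  λ_19 → (1, 0, 0, 6, 10)

The 19 indices split into 6 linkage classes (same alcove rep ⇔ same W_17-dot-orbit):

[[1, 10, 13, 14, 19], [2, 12], [3, 4, 7, 11], [5, 6, 8, 9, 18], [15, 17], [16]]


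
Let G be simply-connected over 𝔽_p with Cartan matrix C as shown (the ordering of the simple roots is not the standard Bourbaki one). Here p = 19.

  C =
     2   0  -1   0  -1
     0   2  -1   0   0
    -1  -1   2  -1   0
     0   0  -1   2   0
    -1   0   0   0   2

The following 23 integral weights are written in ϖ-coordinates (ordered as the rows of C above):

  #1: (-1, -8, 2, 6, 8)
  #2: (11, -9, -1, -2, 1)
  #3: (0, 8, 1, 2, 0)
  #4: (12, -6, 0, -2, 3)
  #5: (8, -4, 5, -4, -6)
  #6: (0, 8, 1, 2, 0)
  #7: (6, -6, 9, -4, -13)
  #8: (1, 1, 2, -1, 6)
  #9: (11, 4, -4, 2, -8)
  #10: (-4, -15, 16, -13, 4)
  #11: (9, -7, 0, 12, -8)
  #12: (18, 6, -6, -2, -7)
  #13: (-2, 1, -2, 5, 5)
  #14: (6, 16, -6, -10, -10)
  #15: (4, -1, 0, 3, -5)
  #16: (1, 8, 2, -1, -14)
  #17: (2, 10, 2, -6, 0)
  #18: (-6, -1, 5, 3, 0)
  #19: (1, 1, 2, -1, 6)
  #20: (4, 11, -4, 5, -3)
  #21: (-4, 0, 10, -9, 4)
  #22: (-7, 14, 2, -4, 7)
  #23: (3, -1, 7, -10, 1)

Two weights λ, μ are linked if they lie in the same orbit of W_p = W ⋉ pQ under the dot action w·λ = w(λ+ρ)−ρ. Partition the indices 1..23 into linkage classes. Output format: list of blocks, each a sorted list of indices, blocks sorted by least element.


D_5 Cartan matrix, 5 simple roots permuted; ρ=(1,1,1,1,1).

Folding the 23 weights λ_j+ρ into Ā_19 (reps in the given 5-coord order):

  1: (4, 3, 0, 3, 5)
  2: (3, 1, 0, 8, 2)
  3: (1, 9, 2, 3, 1)
  4: (1, 0, 1, 4, 4)
  5: (4, 3, 0, 3, 5)
  6: (1, 9, 2, 3, 1)
  7: (2, 2, 3, 0, 7)
  8: (2, 2, 3, 0, 7)
  9: (2, 2, 3, 0, 7)
  10: (2, 2, 3, 0, 7)
  11: (3, 1, 0, 8, 2)
  12: (1, 0, 1, 4, 4)
  13: (1, 0, 1, 4, 4)
  14: (2, 4, 1, 2, 7)
  15: (1, 0, 1, 4, 4)
  16: (3, 1, 0, 8, 2)
  17: (1, 9, 2, 3, 1)
  18: (1, 0, 1, 4, 4)
  19: (2, 2, 3, 0, 7)
  20: (1, 9, 2, 3, 1)
  21: (3, 1, 0, 8, 2)
  22: (1, 9, 2, 3, 1)
  23: (3, 1, 0, 8, 2)

Partition of {1..23} into 6 W_19-dot-orbits:

[[1, 5], [2, 11, 16, 21, 23], [3, 6, 17, 20, 22], [4, 12, 13, 15, 18], [7, 8, 9, 10, 19], [14]]


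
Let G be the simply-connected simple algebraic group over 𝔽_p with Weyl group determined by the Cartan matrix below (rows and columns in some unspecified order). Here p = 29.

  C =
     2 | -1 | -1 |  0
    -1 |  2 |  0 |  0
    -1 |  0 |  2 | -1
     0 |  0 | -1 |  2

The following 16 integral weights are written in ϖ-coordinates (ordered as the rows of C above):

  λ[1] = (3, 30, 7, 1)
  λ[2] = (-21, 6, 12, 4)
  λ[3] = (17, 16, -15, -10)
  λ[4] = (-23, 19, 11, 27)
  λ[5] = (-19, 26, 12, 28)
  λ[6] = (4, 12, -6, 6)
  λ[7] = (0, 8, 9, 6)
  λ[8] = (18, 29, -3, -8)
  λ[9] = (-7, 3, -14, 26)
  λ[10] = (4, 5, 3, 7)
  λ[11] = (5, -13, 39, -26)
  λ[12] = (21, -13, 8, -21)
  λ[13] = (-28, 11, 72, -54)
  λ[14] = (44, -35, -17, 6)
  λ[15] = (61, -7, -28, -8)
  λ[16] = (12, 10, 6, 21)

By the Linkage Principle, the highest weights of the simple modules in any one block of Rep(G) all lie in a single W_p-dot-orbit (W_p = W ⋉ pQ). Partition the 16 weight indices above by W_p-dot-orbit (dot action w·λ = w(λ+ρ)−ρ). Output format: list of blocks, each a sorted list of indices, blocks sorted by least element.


Type A_4, rank 4, |W|=120; reorder rows/cols to standard.

λ_j+ρ reflected into Ā_29 (⟨·,θ^∨⟩≤29); 4-tuples as given:

  1: (2, 13, 4, 8);  2: (0, 13, 5, 2);  3: (5, 6, 4, 8);  4: (1, 9, 10, 7);  5: (0, 13, 5, 2);  6: (0, 13, 5, 2);  7: (1, 9, 10, 7);  8: (1, 9, 10, 7);  9: (2, 13, 4, 8);  10: (5, 6, 4, 8);  11: (5, 6, 4, 8);  12: (1, 9, 10, 7);  13: (7, 5, 2, 15);  14: (0, 13, 5, 2);  15: (1, 22, 4, 2);  16: (0, 13, 5, 2)

The 16 indices split into 6 linkage classes (same alcove rep ⇔ same W_29-dot-orbit):

[[1, 9], [2, 5, 6, 14, 16], [3, 10, 11], [4, 7, 8, 12], [13], [15]]


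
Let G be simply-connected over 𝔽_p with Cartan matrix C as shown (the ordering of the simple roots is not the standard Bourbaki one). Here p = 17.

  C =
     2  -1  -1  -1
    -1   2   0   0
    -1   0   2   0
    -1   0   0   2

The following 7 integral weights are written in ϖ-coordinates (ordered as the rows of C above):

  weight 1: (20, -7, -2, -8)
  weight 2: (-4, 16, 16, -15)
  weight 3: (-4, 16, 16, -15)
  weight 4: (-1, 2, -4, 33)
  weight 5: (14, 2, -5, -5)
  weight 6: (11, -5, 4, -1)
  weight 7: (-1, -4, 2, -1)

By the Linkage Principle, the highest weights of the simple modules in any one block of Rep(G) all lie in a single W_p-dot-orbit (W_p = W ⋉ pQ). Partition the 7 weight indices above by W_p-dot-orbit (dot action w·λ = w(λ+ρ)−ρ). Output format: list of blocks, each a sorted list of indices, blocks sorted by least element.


Root system D_4: the 4×4 matrix C matches after relabeling.

W_17-reps of the 7 weights in Ā_17 (same 4-coord order as C):

    λ_1+ρ ↦ (1, 2, 3, 3)
    λ_2+ρ ↦ (0, 0, 0, 3)
    λ_3+ρ ↦ (0, 0, 0, 3)
    λ_4+ρ ↦ (0, 0, 0, 3)
    λ_5+ρ ↦ (1, 2, 3, 3)
    λ_6+ρ ↦ (0, 4, 5, 0)
    λ_7+ρ ↦ (0, 0, 0, 3)

Partition of {1..7} into 3 W_17-dot-orbits:

[[1, 5], [2, 3, 4, 7], [6]]


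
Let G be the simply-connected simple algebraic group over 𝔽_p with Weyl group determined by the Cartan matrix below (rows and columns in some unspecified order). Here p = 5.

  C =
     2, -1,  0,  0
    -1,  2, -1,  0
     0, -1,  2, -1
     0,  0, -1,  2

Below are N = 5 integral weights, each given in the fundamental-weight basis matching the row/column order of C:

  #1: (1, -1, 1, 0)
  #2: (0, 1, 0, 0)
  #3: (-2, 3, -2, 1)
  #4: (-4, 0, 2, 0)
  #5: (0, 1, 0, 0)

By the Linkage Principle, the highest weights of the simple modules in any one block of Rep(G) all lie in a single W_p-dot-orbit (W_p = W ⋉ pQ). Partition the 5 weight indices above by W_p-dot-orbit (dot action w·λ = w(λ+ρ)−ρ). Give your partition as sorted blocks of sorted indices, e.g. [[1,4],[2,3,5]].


Root system A_4: the 4×4 matrix C matches after relabeling.

W_5-reps of the 5 weights in Ā_5 (same 4-coord order as C):

  λ_1+ρ ↦ (2, 0, 2, 1) · λ_2+ρ ↦ (1, 2, 1, 1) · λ_3+ρ ↦ (1, 2, 1, 1) · λ_4+ρ ↦ (1, 2, 1, 1) · λ_5+ρ ↦ (1, 2, 1, 1)

2 distinct reps among the 5 weights ⇒ 2 W_5-linkage classes:

[[1], [2, 3, 4, 5]]


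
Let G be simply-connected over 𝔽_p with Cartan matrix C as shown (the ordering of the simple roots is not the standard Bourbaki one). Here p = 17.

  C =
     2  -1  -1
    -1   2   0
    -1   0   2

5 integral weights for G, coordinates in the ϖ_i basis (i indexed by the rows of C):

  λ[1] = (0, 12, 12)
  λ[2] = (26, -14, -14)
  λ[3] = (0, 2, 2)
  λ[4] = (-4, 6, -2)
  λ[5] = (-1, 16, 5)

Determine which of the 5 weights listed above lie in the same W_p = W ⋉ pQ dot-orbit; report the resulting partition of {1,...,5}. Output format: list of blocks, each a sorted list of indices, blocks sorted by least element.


Type A_3, rank 3, |W|=24; reorder rows/cols to standard.

Folding the 5 weights λ_j+ρ into Ā_17 (reps in the given 3-coord order):

    [1] (1, 3, 3)
    [2] (1, 3, 3)
    [3] (1, 3, 3)
    [4] (1, 3, 3)
    [5] (0, 11, 0)

These 5 weights hit 2 W_17-dot-orbits; sizes (4, 1):

[[1, 2, 3, 4], [5]]


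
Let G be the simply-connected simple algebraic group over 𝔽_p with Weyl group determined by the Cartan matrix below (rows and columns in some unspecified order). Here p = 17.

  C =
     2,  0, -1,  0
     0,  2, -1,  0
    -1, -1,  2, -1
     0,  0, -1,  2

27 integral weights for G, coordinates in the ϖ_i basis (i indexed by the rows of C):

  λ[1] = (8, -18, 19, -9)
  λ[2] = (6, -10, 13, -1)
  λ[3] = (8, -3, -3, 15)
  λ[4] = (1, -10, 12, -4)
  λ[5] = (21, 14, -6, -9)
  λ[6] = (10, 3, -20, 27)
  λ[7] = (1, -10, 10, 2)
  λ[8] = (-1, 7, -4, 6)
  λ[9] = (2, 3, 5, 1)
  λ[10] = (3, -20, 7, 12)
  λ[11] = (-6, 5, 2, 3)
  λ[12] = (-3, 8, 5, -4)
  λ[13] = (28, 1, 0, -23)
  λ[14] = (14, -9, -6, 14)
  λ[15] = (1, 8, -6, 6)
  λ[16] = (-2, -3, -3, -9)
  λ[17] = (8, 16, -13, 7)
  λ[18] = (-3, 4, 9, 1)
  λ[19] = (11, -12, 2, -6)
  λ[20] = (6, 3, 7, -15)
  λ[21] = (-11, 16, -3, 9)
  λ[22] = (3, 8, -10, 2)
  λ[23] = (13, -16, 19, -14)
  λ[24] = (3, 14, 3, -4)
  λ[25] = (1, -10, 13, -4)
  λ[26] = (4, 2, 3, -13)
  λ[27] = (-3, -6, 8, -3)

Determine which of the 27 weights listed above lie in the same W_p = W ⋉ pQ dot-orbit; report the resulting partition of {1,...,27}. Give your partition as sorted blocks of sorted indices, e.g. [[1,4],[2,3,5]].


Type D_4, rank 4, |W|=192; reorder rows/cols to standard.

Alcove-folded reps (p=17, 27 weights, presented ϖ-order):

  [1] (3, 5, 0, 4) · [2] (3, 5, 0, 4) · [3] (1, 2, 2, 8) · [4] (2, 9, 1, 3) · [5] (2, 5, 0, 2) · [6] (3, 4, 2, 2) · [7] (2, 9, 1, 3) · [8] (3, 5, 0, 4) · [9] (3, 4, 2, 2) · [10] (3, 4, 2, 2) · [11] (3, 4, 2, 2) · [12] (2, 9, 1, 3) · [13] (1, 2, 2, 8) · [14] (2, 5, 0, 2) · [15] (3, 4, 2, 2) · [16] (1, 2, 2, 8) · [17] (3, 5, 0, 4) · [18] (2, 5, 0, 2) · [19] (1, 2, 2, 8) · [20] (1, 2, 2, 8) · [21] (2, 5, 0, 2) · [22] (3, 2, 0, 4) · [23] (3, 2, 0, 4) · [24] (2, 9, 1, 3) · [25] (2, 9, 1, 3) · [26] (3, 5, 0, 4) · [27] (2, 5, 0, 2)

These 27 weights hit 6 W_17-dot-orbits; sizes (5, 5, 5, 5, 5, 2):

[[1, 2, 8, 17, 26], [3, 13, 16, 19, 20], [4, 7, 12, 24, 25], [5, 14, 18, 21, 27], [6, 9, 10, 11, 15], [22, 23]]


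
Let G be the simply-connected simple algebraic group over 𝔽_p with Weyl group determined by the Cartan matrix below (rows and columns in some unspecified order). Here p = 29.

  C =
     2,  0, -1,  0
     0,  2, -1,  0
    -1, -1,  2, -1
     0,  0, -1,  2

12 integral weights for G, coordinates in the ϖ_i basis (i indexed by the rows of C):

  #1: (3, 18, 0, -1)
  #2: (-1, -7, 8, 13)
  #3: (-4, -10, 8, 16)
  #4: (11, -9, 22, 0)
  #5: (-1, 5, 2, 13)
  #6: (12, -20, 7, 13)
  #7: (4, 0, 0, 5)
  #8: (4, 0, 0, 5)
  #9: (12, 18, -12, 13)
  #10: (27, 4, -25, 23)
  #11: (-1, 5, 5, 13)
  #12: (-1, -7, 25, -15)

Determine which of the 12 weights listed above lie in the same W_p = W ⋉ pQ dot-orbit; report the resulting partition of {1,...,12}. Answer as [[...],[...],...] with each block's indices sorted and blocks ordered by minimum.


Cartan matrix: type D_4 (|W|=192); un-permuting the 4 rows.

λ_j+ρ reflected into Ā_29 (⟨·,θ^∨⟩≤29); 4-tuples as given:

  λ_1 → (4, 19, 1, 0);  λ_2 → (0, 6, 3, 14);  λ_3 → (0, 6, 3, 14);  λ_4 → (5, 1, 1, 6);  λ_5 → (0, 6, 3, 14);  λ_6 → (2, 8, 5, 3);  λ_7 → (5, 1, 1, 6);  λ_8 → (5, 1, 1, 6);  λ_9 → (2, 8, 5, 3);  λ_10 → (4, 19, 1, 0);  λ_11 → (0, 6, 3, 14);  λ_12 → (0, 6, 3, 14)

Partition of {1..12} into 4 W_29-dot-orbits:

[[1, 10], [2, 3, 5, 11, 12], [4, 7, 8], [6, 9]]


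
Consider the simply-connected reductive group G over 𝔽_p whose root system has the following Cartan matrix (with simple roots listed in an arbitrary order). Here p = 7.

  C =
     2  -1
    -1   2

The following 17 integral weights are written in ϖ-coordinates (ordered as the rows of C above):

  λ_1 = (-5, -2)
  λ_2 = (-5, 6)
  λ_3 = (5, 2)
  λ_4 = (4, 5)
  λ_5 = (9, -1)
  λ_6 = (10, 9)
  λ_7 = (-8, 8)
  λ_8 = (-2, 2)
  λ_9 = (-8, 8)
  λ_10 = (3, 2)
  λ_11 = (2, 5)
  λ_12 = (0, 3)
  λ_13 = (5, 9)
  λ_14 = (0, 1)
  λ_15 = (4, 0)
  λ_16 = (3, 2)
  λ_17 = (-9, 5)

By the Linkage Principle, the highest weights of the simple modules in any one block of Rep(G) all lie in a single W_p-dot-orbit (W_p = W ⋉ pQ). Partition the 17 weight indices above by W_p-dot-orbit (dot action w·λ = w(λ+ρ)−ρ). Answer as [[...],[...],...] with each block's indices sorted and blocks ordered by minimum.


Cartan matrix: type A_2 (|W|=6); un-permuting the 2 rows.

Each λ_j+ρ reduced to Ā_7; 2-tuples below use C's row order:

  [1] (1, 4) · [2] (4, 3) · [3] (4, 1) · [4] (1, 2) · [5] (4, 3) · [6] (4, 3) · [7] (5, 0) · [8] (1, 2) · [9] (5, 0) · [10] (4, 3) · [11] (1, 4) · [12] (1, 4) · [13] (1, 2) · [14] (1, 2) · [15] (5, 1) · [16] (4, 3) · [17] (5, 1)

Partition of {1..17} into 6 W_7-dot-orbits:

[[1, 11, 12], [2, 5, 6, 10, 16], [3], [4, 8, 13, 14], [7, 9], [15, 17]]


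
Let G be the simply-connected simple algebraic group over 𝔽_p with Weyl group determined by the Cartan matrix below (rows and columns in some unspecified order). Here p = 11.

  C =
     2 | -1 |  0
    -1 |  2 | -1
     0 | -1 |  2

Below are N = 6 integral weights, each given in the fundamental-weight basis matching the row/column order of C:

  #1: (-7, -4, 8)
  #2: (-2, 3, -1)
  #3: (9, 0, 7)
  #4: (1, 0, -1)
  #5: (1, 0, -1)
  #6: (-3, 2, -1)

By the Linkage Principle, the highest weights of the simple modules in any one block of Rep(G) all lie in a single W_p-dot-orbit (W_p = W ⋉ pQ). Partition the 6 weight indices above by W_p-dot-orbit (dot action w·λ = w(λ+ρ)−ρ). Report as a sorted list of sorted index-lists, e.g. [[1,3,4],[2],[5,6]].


A_3 Cartan matrix, 3 simple roots permuted; ρ=(1,1,1).

λ_j+ρ reflected into Ā_11 (⟨·,θ^∨⟩≤11); 3-tuples as given:

  λ_1 → (3, 6, 0)
  λ_2 → (1, 3, 0)
  λ_3 → (2, 1, 0)
  λ_4 → (2, 1, 0)
  λ_5 → (2, 1, 0)
  λ_6 → (2, 1, 0)

3 distinct reps among the 6 weights ⇒ 3 W_11-linkage classes:

[[1], [2], [3, 4, 5, 6]]


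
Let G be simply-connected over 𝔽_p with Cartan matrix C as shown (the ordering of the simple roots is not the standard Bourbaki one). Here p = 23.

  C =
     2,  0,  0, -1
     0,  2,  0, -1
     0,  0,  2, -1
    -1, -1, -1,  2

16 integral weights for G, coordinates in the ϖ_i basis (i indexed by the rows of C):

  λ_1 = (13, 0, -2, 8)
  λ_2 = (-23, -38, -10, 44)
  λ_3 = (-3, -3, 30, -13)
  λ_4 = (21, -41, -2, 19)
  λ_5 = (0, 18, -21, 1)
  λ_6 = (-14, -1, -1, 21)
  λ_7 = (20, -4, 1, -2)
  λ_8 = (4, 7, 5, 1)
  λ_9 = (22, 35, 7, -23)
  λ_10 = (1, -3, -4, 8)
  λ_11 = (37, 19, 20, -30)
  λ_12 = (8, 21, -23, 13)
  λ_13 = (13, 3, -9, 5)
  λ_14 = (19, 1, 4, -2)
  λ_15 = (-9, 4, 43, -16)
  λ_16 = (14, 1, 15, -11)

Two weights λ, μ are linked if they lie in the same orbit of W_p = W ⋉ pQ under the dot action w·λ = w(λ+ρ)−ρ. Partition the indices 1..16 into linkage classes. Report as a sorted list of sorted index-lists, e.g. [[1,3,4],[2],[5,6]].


Dynkin diagram of C (from the 6 off-diagonal −1 entries): D_4.

Folding the 16 weights λ_j+ρ into Ā_23 (reps in the given 4-coord order):

  1: (13, 0, 0, 1)
  2: (13, 0, 0, 1)
  3: (2, 2, 3, 4)
  4: (17, 1, 2, 1)
  5: (17, 1, 2, 1)
  6: (13, 0, 0, 1)
  7: (17, 1, 2, 1)
  8: (5, 8, 6, 2)
  9: (13, 0, 0, 1)
  10: (2, 2, 3, 4)
  11: (2, 2, 3, 4)
  12: (13, 0, 0, 1)
  13: (12, 2, 6, 1)
  14: (17, 1, 2, 1)
  15: (6, 3, 0, 2)
  16: (5, 8, 6, 2)

The 16 indices split into 6 linkage classes (same alcove rep ⇔ same W_23-dot-orbit):

[[1, 2, 6, 9, 12], [3, 10, 11], [4, 5, 7, 14], [8, 16], [13], [15]]


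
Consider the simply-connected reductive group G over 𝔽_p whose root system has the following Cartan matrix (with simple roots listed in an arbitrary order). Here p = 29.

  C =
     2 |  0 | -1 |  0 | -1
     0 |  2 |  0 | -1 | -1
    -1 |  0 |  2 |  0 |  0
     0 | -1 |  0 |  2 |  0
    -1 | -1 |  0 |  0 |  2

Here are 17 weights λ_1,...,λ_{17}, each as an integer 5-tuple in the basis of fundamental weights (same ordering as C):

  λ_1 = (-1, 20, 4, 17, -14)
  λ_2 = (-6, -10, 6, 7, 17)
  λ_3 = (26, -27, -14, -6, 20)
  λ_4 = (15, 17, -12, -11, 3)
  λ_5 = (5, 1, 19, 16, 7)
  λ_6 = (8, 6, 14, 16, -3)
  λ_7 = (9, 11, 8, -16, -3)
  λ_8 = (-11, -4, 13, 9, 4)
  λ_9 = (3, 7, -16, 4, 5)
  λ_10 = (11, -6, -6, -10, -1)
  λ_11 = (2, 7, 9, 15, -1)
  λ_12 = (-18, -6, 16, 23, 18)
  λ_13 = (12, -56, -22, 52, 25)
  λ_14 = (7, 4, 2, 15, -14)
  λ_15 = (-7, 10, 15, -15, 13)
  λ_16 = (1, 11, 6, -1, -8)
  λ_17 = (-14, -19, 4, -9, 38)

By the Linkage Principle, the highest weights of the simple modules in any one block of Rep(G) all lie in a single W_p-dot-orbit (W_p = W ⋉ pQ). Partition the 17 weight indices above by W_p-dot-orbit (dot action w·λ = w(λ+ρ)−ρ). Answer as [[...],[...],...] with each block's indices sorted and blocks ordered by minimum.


Type A_5, rank 5, |W|=720; reorder rows/cols to standard.

λ_j+ρ reflected into Ā_29 (⟨·,θ^∨⟩≤29); 5-tuples as given:

  [1] (3, 8, 2, 8, 0)
  [2] (5, 8, 2, 1, 4)
  [3] (2, 5, 4, 2, 3)
  [4] (5, 8, 2, 1, 4)
  [5] (2, 5, 4, 2, 3)
  [6] (5, 5, 2, 0, 2)
  [7] (5, 2, 9, 10, 3)
  [8] (2, 5, 4, 2, 3)
  [9] (6, 3, 4, 5, 5)
  [10] (5, 5, 2, 0, 2)
  [11] (3, 8, 2, 8, 0)
  [12] (5, 2, 9, 10, 3)
  [13] (3, 8, 2, 8, 0)
  [14] (3, 8, 2, 8, 0)
  [15] (6, 3, 4, 5, 5)
  [16] (5, 5, 2, 0, 2)
  [17] (3, 8, 2, 8, 0)

Grouping the 17 weights by Ā_29-representative: 6 linkage classes.

[[1, 11, 13, 14, 17], [2, 4], [3, 5, 8], [6, 10, 16], [7, 12], [9, 15]]


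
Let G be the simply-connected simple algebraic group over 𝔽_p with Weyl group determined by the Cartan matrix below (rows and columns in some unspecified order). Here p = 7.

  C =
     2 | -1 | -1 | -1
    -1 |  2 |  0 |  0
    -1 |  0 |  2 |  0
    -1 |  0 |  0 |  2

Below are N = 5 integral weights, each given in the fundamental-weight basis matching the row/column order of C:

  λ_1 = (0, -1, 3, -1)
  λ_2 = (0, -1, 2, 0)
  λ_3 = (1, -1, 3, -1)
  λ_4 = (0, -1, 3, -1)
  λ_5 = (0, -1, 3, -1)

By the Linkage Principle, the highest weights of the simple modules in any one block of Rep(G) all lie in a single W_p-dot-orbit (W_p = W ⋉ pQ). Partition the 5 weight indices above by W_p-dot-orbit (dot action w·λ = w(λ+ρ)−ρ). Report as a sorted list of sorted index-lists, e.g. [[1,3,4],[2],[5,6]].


Root system D_4: the 4×4 matrix C matches after relabeling.

Each λ_j+ρ reduced to Ā_7; 4-tuples below use C's row order:

  1: (1, 0, 4, 0)
  2: (1, 0, 3, 1)
  3: (1, 0, 4, 0)
  4: (1, 0, 4, 0)
  5: (1, 0, 4, 0)

Grouping the 5 weights by Ā_7-representative: 2 linkage classes.

[[1, 3, 4, 5], [2]]


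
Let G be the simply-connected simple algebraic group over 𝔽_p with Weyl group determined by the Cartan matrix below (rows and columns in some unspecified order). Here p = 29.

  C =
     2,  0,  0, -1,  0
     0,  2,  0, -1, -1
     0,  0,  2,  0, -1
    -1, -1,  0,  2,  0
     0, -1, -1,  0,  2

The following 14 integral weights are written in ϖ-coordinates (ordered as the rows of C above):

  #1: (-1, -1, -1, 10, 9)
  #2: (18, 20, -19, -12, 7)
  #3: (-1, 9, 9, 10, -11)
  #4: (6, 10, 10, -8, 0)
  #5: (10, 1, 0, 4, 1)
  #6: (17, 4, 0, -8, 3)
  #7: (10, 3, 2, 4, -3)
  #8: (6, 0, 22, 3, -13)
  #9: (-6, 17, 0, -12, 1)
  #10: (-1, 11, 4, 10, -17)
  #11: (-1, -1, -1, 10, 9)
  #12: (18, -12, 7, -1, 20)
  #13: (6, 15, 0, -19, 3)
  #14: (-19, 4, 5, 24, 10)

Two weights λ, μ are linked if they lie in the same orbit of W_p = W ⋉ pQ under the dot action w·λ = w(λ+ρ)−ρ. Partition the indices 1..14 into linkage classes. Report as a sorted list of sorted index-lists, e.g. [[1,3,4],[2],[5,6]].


A_5 Cartan matrix, 5 simple roots permuted; ρ=(1,1,1,1,1).

Ā_29 reps of the 14 weights (A_5, coords as presented):

  [1] (0, 0, 0, 11, 10) · [2] (0, 0, 0, 11, 10) · [3] (0, 0, 0, 11, 10) · [4] (0, 4, 11, 7, 1) · [5] (11, 2, 1, 5, 2) · [6] (11, 2, 1, 5, 2) · [7] (11, 2, 1, 5, 2) · [8] (0, 4, 11, 7, 1) · [9] (11, 2, 1, 5, 2) · [10] (0, 4, 11, 7, 1) · [11] (0, 0, 0, 11, 10) · [12] (0, 0, 0, 11, 10) · [13] (11, 2, 1, 5, 2) · [14] (0, 4, 11, 7, 1)

These 14 weights hit 3 W_29-dot-orbits; sizes (5, 4, 5):

[[1, 2, 3, 11, 12], [4, 8, 10, 14], [5, 6, 7, 9, 13]]


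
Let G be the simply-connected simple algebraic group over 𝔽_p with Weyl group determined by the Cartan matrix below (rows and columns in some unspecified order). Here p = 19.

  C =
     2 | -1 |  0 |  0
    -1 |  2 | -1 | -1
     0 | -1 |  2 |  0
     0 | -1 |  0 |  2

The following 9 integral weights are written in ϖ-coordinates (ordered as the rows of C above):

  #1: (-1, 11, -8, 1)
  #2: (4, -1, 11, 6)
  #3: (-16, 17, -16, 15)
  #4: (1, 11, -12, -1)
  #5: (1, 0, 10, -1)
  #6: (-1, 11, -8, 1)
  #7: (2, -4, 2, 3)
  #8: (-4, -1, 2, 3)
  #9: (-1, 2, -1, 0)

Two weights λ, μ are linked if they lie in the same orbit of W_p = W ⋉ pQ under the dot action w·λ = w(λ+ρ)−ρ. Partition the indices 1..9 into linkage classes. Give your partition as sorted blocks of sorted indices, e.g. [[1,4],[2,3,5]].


Dynkin diagram of C (from the 6 off-diagonal −1 entries): D_4.

λ_j+ρ reflected into Ā_19 (⟨·,θ^∨⟩≤19); 4-tuples as given:

  [1] (0, 5, 7, 2)
  [2] (0, 5, 7, 2)
  [3] (0, 3, 0, 1)
  [4] (2, 1, 11, 0)
  [5] (2, 1, 11, 0)
  [6] (0, 5, 7, 2)
  [7] (0, 3, 0, 1)
  [8] (0, 3, 0, 1)
  [9] (0, 3, 0, 1)

The 9 indices split into 3 linkage classes (same alcove rep ⇔ same W_19-dot-orbit):

[[1, 2, 6], [3, 7, 8, 9], [4, 5]]


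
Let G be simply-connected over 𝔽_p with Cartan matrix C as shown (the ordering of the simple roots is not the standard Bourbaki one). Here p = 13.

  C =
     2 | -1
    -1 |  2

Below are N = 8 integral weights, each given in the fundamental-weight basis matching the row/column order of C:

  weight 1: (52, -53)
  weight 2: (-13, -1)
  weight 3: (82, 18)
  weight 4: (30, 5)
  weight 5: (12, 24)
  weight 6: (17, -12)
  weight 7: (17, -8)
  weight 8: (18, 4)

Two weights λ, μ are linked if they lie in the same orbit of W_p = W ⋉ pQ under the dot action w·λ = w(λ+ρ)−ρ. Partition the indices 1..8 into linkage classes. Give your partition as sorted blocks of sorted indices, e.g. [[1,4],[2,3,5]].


A_2 Cartan matrix, 2 simple roots permuted; ρ=(1,1).

Each λ_j+ρ reduced to Ā_13; 2-tuples below use C's row order:

    λ_1+ρ ↦ (0, 12)
    λ_2+ρ ↦ (0, 12)
    λ_3+ρ ↦ (6, 2)
    λ_4+ρ ↦ (6, 2)
    λ_5+ρ ↦ (0, 12)
    λ_6+ρ ↦ (2, 6)
    λ_7+ρ ↦ (6, 2)
    λ_8+ρ ↦ (2, 6)

3 distinct reps among the 8 weights ⇒ 3 W_13-linkage classes:

[[1, 2, 5], [3, 4, 7], [6, 8]]


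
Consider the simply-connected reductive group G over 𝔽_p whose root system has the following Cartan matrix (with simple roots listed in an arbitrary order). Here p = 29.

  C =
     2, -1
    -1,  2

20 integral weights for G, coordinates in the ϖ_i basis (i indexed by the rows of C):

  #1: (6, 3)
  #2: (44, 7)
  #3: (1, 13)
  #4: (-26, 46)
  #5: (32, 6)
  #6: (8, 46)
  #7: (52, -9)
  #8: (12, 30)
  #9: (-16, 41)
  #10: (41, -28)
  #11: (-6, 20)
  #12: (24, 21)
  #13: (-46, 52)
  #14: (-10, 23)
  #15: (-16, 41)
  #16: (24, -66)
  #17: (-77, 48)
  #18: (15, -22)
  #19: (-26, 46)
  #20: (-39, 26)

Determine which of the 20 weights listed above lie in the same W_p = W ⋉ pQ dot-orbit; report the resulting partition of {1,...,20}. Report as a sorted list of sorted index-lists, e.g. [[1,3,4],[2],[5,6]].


C ↔ A_2 under row/col permutation; |W(A_2)| = 6.

Folding the 20 weights λ_j+ρ into Ā_29 (reps in the given 2-coord order):

  [1] (7, 4)
  [2] (5, 16)
  [3] (2, 14)
  [4] (7, 4)
  [5] (18, 4)
  [6] (18, 2)
  [7] (5, 16)
  [8] (2, 14)
  [9] (2, 14)
  [10] (2, 14)
  [11] (5, 16)
  [12] (7, 4)
  [13] (5, 16)
  [14] (9, 15)
  [15] (2, 14)
  [16] (7, 4)
  [17] (18, 2)
  [18] (5, 16)
  [19] (7, 4)
  [20] (18, 2)

Grouping the 20 weights by Ā_29-representative: 6 linkage classes.

[[1, 4, 12, 16, 19], [2, 7, 11, 13, 18], [3, 8, 9, 10, 15], [5], [6, 17, 20], [14]]


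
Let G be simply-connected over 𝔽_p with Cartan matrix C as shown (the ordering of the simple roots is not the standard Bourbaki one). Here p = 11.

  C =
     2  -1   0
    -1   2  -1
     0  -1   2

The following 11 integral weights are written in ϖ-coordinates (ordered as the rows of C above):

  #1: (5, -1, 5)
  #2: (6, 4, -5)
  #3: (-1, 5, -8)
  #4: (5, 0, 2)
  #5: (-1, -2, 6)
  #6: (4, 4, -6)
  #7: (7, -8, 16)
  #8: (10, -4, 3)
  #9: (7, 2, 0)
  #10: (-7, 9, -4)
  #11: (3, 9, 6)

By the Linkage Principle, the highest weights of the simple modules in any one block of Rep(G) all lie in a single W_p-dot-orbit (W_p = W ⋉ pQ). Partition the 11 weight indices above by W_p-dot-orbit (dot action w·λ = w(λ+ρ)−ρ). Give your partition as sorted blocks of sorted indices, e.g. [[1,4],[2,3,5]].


Root system A_3: the 3×3 matrix C matches after relabeling.

λ_j+ρ reflected into Ā_11 (⟨·,θ^∨⟩≤11); 3-tuples as given:

  λ_1+ρ ↦ (5, 0, 5)
  λ_2+ρ ↦ (6, 1, 3)
  λ_3+ρ ↦ (1, 0, 6)
  λ_4+ρ ↦ (6, 1, 3)
  λ_5+ρ ↦ (1, 0, 6)
  λ_6+ρ ↦ (5, 0, 5)
  λ_7+ρ ↦ (6, 1, 3)
  λ_8+ρ ↦ (7, 3, 0)
  λ_9+ρ ↦ (7, 3, 0)
  λ_10+ρ ↦ (6, 1, 3)
  λ_11+ρ ↦ (6, 1, 3)

4 distinct reps among the 11 weights ⇒ 4 W_11-linkage classes:

[[1, 6], [2, 4, 7, 10, 11], [3, 5], [8, 9]]


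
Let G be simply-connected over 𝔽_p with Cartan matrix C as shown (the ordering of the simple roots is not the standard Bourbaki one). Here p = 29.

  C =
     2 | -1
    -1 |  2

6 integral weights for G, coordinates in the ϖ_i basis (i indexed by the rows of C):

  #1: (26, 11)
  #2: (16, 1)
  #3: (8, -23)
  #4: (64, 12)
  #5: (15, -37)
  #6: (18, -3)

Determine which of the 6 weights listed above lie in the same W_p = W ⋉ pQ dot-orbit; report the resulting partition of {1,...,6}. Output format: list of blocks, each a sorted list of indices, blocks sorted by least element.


Cartan matrix: type A_2 (|W|=6); un-permuting the 2 rows.

W_29-reps of the 6 weights in Ā_29 (same 2-coord order as C):

  1: (17, 2)
  2: (17, 2)
  3: (13, 9)
  4: (13, 9)
  5: (13, 9)
  6: (17, 2)

Grouping the 6 weights by Ā_29-representative: 2 linkage classes.

[[1, 2, 6], [3, 4, 5]]


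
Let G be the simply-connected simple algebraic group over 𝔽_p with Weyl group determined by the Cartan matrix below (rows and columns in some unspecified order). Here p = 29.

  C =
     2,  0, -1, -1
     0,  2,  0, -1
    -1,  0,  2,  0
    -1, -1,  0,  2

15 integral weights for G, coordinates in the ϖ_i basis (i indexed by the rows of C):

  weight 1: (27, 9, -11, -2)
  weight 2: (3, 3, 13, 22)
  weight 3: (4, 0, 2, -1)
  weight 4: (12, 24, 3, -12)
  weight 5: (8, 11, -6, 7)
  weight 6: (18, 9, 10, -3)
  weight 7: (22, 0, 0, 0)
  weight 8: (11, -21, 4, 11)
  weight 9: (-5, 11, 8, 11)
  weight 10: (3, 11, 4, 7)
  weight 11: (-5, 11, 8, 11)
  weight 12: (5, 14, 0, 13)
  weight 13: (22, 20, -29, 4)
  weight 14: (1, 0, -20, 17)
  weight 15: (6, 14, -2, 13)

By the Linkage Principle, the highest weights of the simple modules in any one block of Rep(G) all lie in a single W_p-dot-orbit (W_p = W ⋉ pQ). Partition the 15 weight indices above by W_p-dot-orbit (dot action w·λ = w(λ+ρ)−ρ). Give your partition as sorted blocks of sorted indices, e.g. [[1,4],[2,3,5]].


Root system A_4: the 4×4 matrix C matches after relabeling.

Folding the 15 weights λ_j+ρ into Ā_29 (reps in the given 4-coord order):

  λ_1+ρ ↦ (17, 1, 2, 1)
  λ_2+ρ ↦ (2, 12, 2, 11)
  λ_3+ρ ↦ (5, 1, 3, 0)
  λ_4+ρ ↦ (2, 12, 2, 11)
  λ_5+ρ ↦ (4, 12, 5, 8)
  λ_6+ρ ↦ (17, 1, 2, 1)
  λ_7+ρ ↦ (23, 1, 1, 1)
  λ_8+ρ ↦ (4, 12, 5, 8)
  λ_9+ρ ↦ (4, 12, 5, 8)
  λ_10+ρ ↦ (4, 12, 5, 8)
  λ_11+ρ ↦ (4, 12, 5, 8)
  λ_12+ρ ↦ (0, 8, 6, 14)
  λ_13+ρ ↦ (5, 1, 3, 0)
  λ_14+ρ ↦ (17, 1, 2, 1)
  λ_15+ρ ↦ (0, 8, 6, 14)

Grouping the 15 weights by Ā_29-representative: 6 linkage classes.

[[1, 6, 14], [2, 4], [3, 13], [5, 8, 9, 10, 11], [7], [12, 15]]


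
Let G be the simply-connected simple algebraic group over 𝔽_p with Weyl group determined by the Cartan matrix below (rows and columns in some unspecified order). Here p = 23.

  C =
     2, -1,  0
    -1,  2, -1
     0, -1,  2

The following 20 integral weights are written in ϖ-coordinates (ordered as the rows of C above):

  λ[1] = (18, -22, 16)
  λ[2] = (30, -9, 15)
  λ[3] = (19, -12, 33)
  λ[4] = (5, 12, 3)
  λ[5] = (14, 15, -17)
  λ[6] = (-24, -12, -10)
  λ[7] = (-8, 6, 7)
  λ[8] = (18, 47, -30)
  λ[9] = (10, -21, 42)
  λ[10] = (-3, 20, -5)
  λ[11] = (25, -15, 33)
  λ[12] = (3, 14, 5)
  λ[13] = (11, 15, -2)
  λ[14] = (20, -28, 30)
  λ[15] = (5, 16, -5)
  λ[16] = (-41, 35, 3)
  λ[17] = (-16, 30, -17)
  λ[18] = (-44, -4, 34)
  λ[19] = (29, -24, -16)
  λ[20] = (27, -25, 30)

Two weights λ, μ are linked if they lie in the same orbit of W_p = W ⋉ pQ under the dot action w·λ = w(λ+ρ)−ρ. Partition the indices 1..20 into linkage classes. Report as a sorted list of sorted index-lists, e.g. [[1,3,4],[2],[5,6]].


C ↔ A_3 under row/col permutation; |W(A_3)| = 24.

W_23-reps of the 20 weights in Ā_23 (same 3-coord order as C):

  λ_1 → (2, 15, 4);  λ_2 → (7, 0, 8);  λ_3 → (11, 0, 3);  λ_4 → (6, 13, 4);  λ_5 → (7, 0, 8);  λ_6 → (11, 0, 3);  λ_7 → (7, 0, 8);  λ_8 → (2, 15, 4);  λ_9 → (11, 0, 3);  λ_10 → (2, 15, 4);  λ_11 → (11, 0, 3);  λ_12 → (2, 15, 4);  λ_13 → (7, 11, 4);  λ_14 → (2, 15, 4);  λ_15 → (6, 13, 4);  λ_16 → (6, 13, 4);  λ_17 → (7, 0, 8);  λ_18 → (11, 0, 3);  λ_19 → (7, 0, 8);  λ_20 → (7, 11, 4)

5 distinct reps among the 20 weights ⇒ 5 W_23-linkage classes:

[[1, 8, 10, 12, 14], [2, 5, 7, 17, 19], [3, 6, 9, 11, 18], [4, 15, 16], [13, 20]]


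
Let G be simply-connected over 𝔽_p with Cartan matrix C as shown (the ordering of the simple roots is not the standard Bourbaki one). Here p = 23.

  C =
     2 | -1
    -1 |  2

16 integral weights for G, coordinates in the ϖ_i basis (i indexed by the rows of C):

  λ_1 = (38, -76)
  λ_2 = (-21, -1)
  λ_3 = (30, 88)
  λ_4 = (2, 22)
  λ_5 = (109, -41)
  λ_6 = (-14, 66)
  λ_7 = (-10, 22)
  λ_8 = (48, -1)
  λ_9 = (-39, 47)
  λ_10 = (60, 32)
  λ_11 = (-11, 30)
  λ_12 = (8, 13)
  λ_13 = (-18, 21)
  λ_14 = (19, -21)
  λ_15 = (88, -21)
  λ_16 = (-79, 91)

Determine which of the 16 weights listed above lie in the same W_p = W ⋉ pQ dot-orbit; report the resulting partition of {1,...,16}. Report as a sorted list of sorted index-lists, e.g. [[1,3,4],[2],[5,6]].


A_2 Cartan matrix, 2 simple roots permuted; ρ=(1,1).

Each λ_j+ρ reduced to Ā_23; 2-tuples below use C's row order:

  λ_1+ρ ↦ (7, 10);  λ_2+ρ ↦ (0, 20);  λ_3+ρ ↦ (5, 3);  λ_4+ρ ↦ (0, 20);  λ_5+ρ ↦ (17, 5);  λ_6+ρ ↦ (2, 13);  λ_7+ρ ↦ (9, 14);  λ_8+ρ ↦ (0, 20);  λ_9+ρ ↦ (2, 13);  λ_10+ρ ↦ (2, 13);  λ_11+ρ ↦ (2, 13);  λ_12+ρ ↦ (9, 14);  λ_13+ρ ↦ (17, 5);  λ_14+ρ ↦ (0, 20);  λ_15+ρ ↦ (0, 20);  λ_16+ρ ↦ (9, 14)

Partition of {1..16} into 6 W_23-dot-orbits:

[[1], [2, 4, 8, 14, 15], [3], [5, 13], [6, 9, 10, 11], [7, 12, 16]]
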